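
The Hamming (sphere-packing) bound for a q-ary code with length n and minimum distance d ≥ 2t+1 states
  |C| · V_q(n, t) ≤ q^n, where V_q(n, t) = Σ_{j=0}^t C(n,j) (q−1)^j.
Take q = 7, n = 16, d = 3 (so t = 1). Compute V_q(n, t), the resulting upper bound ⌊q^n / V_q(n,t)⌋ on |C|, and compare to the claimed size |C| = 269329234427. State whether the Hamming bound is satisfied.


V_q(n, t) = 97, q^n = 33232930569601, Hamming bound = 342607531645, |C| = 269329234427 ≤ bound (satisfied).

Step 1: Compute V_q(n, t) = Σ_{j=0}^1 C(n, j) (q−1)^j.
  j = 0: C(16,0)·(6)^0 = 1·1 = 1.
  j = 1: C(16,1)·(6)^1 = 16·6 = 96.
  V_q(n, t) = 1 + 96 = 97.
Step 2: q^n = 7^16 = 33232930569601.
Step 3: Hamming bound ⌊q^n / V_q(n,t)⌋ = ⌊33232930569601/97⌋ = 342607531645.
Step 4: Compare |C| = 269329234427 to 342607531645: satisfied.
The claimed |C| lies below the Hamming bound.


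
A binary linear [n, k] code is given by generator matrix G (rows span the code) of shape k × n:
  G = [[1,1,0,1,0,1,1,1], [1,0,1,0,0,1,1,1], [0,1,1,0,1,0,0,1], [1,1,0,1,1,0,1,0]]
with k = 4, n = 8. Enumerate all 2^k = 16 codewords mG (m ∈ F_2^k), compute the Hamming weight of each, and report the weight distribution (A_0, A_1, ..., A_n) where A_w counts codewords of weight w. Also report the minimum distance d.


Weight distribution: A_0 = 1, A_2 = 1, A_3 = 4, A_4 = 3, A_5 = 4, A_6 = 3. Minimum distance d = 2.

Enumerate all 2^4 = 16 messages m ∈ F_2^4.
For each, compute codeword c = mG in F_2^8, then tally its weight.
  m = 0000 → c = 00000000, weight = 0.
  m = 1000 → c = 11010111, weight = 6.
  m = 0100 → c = 10100111, weight = 5.
  m = 1100 → c = 01110000, weight = 3.
  m = 0010 → c = 01101001, weight = 4.
  m = 1010 → c = 10111110, weight = 6.
  m = 0110 → c = 11001110, weight = 5.
  m = 1110 → c = 00011001, weight = 3.
  m = 0001 → c = 11011010, weight = 5.
  m = 1001 → c = 00001101, weight = 3.
  m = 0101 → c = 01111101, weight = 6.
  m = 1101 → c = 10101010, weight = 4.
  m = 0011 → c = 10110011, weight = 5.
  m = 1011 → c = 01100100, weight = 3.
  m = 0111 → c = 00010100, weight = 2.
  m = 1111 → c = 11000011, weight = 4.
Tally weights:
  weight 0: 1 codewords.
  weight 2: 1 codewords.
  weight 3: 4 codewords.
  weight 4: 3 codewords.
  weight 5: 4 codewords.
  weight 6: 3 codewords.
Minimum distance d = smallest w > 0 with A_w > 0 = 2.
Sanity: Σ A_w = 16 = 2^4 = 16 ✓.


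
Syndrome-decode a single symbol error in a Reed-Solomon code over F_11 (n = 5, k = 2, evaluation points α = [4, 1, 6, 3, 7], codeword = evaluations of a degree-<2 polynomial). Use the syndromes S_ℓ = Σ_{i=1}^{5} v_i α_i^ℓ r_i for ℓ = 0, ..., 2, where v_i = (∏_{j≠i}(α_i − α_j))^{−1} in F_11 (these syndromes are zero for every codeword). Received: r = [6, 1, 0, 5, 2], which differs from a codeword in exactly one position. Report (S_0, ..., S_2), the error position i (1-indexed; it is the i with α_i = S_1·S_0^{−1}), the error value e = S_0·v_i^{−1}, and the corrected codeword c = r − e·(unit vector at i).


S = (3, 1, 4), error at position 1, error magnitude e = 10, c = [7, 1, 0, 5, 2].

Step 1: column multipliers v_i = (∏_{j≠i}(α_i − α_j))^{−1} mod 11.
  i = 1 (α = 4): (4−1)(4−6)(4−3)(4−7) = 3·(−2)·1·(−3) = 18 ≡ 7, so v_1 = 7^{−1} = 8 (mod 11).
  i = 2 (α = 1): (1−4)(1−6)(1−3)(1−7) = (−3)·(−5)·(−2)·(−6) = 180 ≡ 4, so v_2 = 4^{−1} = 3 (mod 11).
  i = 3 (α = 6): (6−4)(6−1)(6−3)(6−7) = 2·5·3·(−1) = −30 ≡ 3, so v_3 = 3^{−1} = 4 (mod 11).
  i = 4 (α = 3): (3−4)(3−1)(3−6)(3−7) = (−1)·2·(−3)·(−4) = −24 ≡ 9, so v_4 = 9^{−1} = 5 (mod 11).
  i = 5 (α = 7): (7−4)(7−1)(7−6)(7−3) = 3·6·1·4 = 72 ≡ 6, so v_5 = 6^{−1} = 2 (mod 11).
  v = [8, 3, 4, 5, 2].
Step 2: syndromes of r = [6, 1, 0, 5, 2] (all sums mod 11).
  S_0 = Σ v_i r_i = 8·6 + 3·1 + 4·0 + 5·5 + 2·2 = 80 ≡ 3.
  S_1 = Σ v_i α_i r_i = 8·4·6 + 3·1·1 + 4·6·0 + 5·3·5 + 2·7·2 = 298 ≡ 1.
  α_i^2 mod 11 = [5, 1, 3, 9, 5].
  S_2 = Σ v_i α_i^2 r_i = 8·5·6 + 3·1·1 + 4·3·0 + 5·9·5 + 2·5·2 = 488 ≡ 4.
  S = (3, 1, 4) ≠ 0, so r is not a codeword (an error is present).
Step 3: locate the error. For a single error e at position i, S_ℓ = v_i·e·α_i^ℓ, so α_err = S_1/S_0.
  S_0^{−1} = 3^{−1} = 4 (mod 11), so α_err = 1·4 = 4 ≡ 4 = α_1. Error position i = 1.
  Consistency check: S_2/S_1 = 4·1 = 4 ≡ 4 = α_err ✓ (single-error assumption holds).
Step 4: error magnitude e = S_0/v_1 = S_0·∏_{j≠1}(α_1 − α_j) = 3·7 = 21 ≡ 10 (mod 11).
Step 5: correct position 1: c_1 = r_1 − e = 6 − 10 ≡ 7 (mod 11). Hence c = [7, 1, 0, 5, 2].
  Check: interpolating c through the α_i gives m(x) = 10 + 2·x (degree < 2) with m(α_i) = c_i for every i, so c is indeed a codeword.


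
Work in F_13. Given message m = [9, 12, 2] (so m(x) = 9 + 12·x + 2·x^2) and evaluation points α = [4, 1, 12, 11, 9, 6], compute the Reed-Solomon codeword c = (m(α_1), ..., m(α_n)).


c = [11, 10, 12, 6, 6, 10]

Message polynomial: m(x) = 9 + 12·x + 2·x^2 (mod 13).
For each evaluation point α_i, compute m(α_i) mod 13:
  α_1 = 4: Horner steps 2 → 7 → 11, so m(4) = 11.
  α_2 = 1: Horner steps 2 → 1 → 10, so m(1) = 10.
  α_3 = 12: Horner steps 2 → 10 → 12, so m(12) = 12.
  α_4 = 11: Horner steps 2 → 8 → 6, so m(11) = 6.
  α_5 = 9: Horner steps 2 → 4 → 6, so m(9) = 6.
  α_6 = 6: Horner steps 2 → 11 → 10, so m(6) = 10.
Codeword c = [11, 10, 12, 6, 6, 10] ∈ F_13^6.


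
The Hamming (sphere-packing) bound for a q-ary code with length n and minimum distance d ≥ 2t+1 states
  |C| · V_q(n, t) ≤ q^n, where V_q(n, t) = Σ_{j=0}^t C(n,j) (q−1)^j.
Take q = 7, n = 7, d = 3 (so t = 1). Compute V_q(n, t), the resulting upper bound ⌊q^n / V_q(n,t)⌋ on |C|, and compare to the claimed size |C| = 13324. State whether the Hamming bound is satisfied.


V_q(n, t) = 43, q^n = 823543, Hamming bound = 19152, |C| = 13324 ≤ bound (satisfied).

Step 1: Compute V_q(n, t) = Σ_{j=0}^1 C(n, j) (q−1)^j.
  j = 0: C(7,0)·(6)^0 = 1·1 = 1.
  j = 1: C(7,1)·(6)^1 = 7·6 = 42.
  V_q(n, t) = 1 + 42 = 43.
Step 2: q^n = 7^7 = 823543.
Step 3: Hamming bound ⌊q^n / V_q(n,t)⌋ = ⌊823543/43⌋ = 19152.
Step 4: Compare |C| = 13324 to 19152: satisfied.
The claimed |C| lies below the Hamming bound.


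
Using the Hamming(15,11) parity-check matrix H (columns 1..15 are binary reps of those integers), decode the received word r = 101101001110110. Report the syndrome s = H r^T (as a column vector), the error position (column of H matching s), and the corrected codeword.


s = (1, 0, 1, 1)^T, error position = 11, corrected codeword c = 101101001100110

Compute s = H r^T mod 2 one row at a time:
  s_1 = 0 + 1 + 1 + 1 + 0 + 1 + 1 + 0 = 5 ≡ 1 (mod 2).
  s_2 = 1 + 0 + 1 + 0 + 0 + 1 + 1 + 0 = 4 ≡ 0 (mod 2).
  s_3 = 0 + 1 + 1 + 0 + 1 + 1 + 1 + 0 = 5 ≡ 1 (mod 2).
  s_4 = 1 + 1 + 0 + 0 + 1 + 1 + 1 + 0 = 5 ≡ 1 (mod 2).
s = (1, 0, 1, 1)^T — this equals column 11 of H (binary 1011), so error is at position 11.
Correct: flip bit 11 of r = 101101001110110 to get c = 101101001100110.


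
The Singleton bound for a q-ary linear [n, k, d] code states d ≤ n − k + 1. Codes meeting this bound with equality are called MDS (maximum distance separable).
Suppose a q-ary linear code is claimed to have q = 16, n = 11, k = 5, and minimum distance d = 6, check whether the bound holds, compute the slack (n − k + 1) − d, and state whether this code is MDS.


Singleton RHS = n − k + 1 = 7, slack = 1, bound satisfied, not MDS.

Singleton bound: d ≤ n − k + 1.
Here n = 11, k = 5, so n − k + 1 = 7.
Given d = 6, check d ≤ 7: YES.
Slack = (n − k + 1) − d = 1.
The code is NOT MDS (slack = 1 > 0).
Description: the claimed parameters are [11, 5, 6]_16; such a code would be non-MDS.


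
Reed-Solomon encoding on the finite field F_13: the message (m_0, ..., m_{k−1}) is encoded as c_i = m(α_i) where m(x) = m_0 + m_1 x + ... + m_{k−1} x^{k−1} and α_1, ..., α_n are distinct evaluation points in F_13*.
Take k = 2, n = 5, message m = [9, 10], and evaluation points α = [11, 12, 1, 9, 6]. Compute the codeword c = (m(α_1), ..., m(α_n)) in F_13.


c = [2, 12, 6, 8, 4]

Message polynomial: m(x) = 9 + 10·x (mod 13).
For each evaluation point α_i, compute m(α_i) mod 13:
  α_1 = 11: Horner steps 10 → 2, so m(11) = 2.
  α_2 = 12: Horner steps 10 → 12, so m(12) = 12.
  α_3 = 1: Horner steps 10 → 6, so m(1) = 6.
  α_4 = 9: Horner steps 10 → 8, so m(9) = 8.
  α_5 = 6: Horner steps 10 → 4, so m(6) = 4.
Codeword c = [2, 12, 6, 8, 4] ∈ F_13^5.


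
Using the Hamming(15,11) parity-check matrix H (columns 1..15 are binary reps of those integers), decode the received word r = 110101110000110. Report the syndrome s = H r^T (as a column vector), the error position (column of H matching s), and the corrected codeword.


s = (1, 1, 0, 1)^T, error position = 13, corrected codeword c = 110101110000010

Compute s = H r^T mod 2 one row at a time:
  s_1 = 1 + 0 + 0 + 0 + 0 + 1 + 1 + 0 = 3 ≡ 1 (mod 2).
  s_2 = 1 + 0 + 1 + 1 + 0 + 1 + 1 + 0 = 5 ≡ 1 (mod 2).
  s_3 = 1 + 0 + 1 + 1 + 0 + 0 + 1 + 0 = 4 ≡ 0 (mod 2).
  s_4 = 1 + 0 + 0 + 1 + 0 + 0 + 1 + 0 = 3 ≡ 1 (mod 2).
s = (1, 1, 0, 1)^T — this equals column 13 of H (binary 1101), so error is at position 13.
Correct: flip bit 13 of r = 110101110000110 to get c = 110101110000010.


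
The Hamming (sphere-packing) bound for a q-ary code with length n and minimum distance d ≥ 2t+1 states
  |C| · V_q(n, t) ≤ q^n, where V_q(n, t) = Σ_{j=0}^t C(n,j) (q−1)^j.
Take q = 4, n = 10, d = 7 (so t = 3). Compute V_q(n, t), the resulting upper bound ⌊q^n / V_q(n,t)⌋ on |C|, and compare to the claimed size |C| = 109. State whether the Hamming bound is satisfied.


V_q(n, t) = 3676, q^n = 1048576, Hamming bound = 285, |C| = 109 ≤ bound (satisfied).

Step 1: Compute V_q(n, t) = Σ_{j=0}^3 C(n, j) (q−1)^j.
  j = 0: C(10,0)·(3)^0 = 1·1 = 1.
  j = 1: C(10,1)·(3)^1 = 10·3 = 30.
  j = 2: C(10,2)·(3)^2 = 45·9 = 405.
  j = 3: C(10,3)·(3)^3 = 120·27 = 3240.
  V_q(n, t) = 1 + 30 + 405 + 3240 = 3676.
Step 2: q^n = 4^10 = 1048576.
Step 3: Hamming bound ⌊q^n / V_q(n,t)⌋ = ⌊1048576/3676⌋ = 285.
Step 4: Compare |C| = 109 to 285: satisfied.
The claimed |C| lies below the Hamming bound.


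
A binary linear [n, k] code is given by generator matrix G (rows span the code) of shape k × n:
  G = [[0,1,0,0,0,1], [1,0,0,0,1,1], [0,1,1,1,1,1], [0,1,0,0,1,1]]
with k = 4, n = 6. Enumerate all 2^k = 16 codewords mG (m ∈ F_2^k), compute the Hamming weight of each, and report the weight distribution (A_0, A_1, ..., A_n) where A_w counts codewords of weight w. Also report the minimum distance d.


Weight distribution: A_0 = 1, A_1 = 1, A_2 = 4, A_3 = 4, A_4 = 3, A_5 = 3. Minimum distance d = 1.

Enumerate all 2^4 = 16 messages m ∈ F_2^4.
For each, compute codeword c = mG in F_2^6, then tally its weight.
  m = 0000 → c = 000000, weight = 0.
  m = 1000 → c = 010001, weight = 2.
  m = 0100 → c = 100011, weight = 3.
  m = 1100 → c = 110010, weight = 3.
  m = 0010 → c = 011111, weight = 5.
  m = 1010 → c = 001110, weight = 3.
  m = 0110 → c = 111100, weight = 4.
  m = 1110 → c = 101101, weight = 4.
  m = 0001 → c = 010011, weight = 3.
  m = 1001 → c = 000010, weight = 1.
  m = 0101 → c = 110000, weight = 2.
  m = 1101 → c = 100001, weight = 2.
  m = 0011 → c = 001100, weight = 2.
  m = 1011 → c = 011101, weight = 4.
  m = 0111 → c = 101111, weight = 5.
  m = 1111 → c = 111110, weight = 5.
Tally weights:
  weight 0: 1 codewords.
  weight 1: 1 codewords.
  weight 2: 4 codewords.
  weight 3: 4 codewords.
  weight 4: 3 codewords.
  weight 5: 3 codewords.
Minimum distance d = smallest w > 0 with A_w > 0 = 1.
Sanity: Σ A_w = 16 = 2^4 = 16 ✓.


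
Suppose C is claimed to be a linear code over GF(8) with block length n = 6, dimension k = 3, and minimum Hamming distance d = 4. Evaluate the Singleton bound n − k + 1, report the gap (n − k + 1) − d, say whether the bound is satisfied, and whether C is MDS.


Singleton RHS = n − k + 1 = 4, slack = 0, bound satisfied, MDS.

Singleton bound: d ≤ n − k + 1.
Here n = 6, k = 3, so n − k + 1 = 4.
Given d = 4, check d ≤ 4: YES.
Slack = (n − k + 1) − d = 0.
The code is MDS (slack = 0).
Description: the claimed parameters are [6, 3, 4]_8; such a code would be MDS (meets Singleton bound).


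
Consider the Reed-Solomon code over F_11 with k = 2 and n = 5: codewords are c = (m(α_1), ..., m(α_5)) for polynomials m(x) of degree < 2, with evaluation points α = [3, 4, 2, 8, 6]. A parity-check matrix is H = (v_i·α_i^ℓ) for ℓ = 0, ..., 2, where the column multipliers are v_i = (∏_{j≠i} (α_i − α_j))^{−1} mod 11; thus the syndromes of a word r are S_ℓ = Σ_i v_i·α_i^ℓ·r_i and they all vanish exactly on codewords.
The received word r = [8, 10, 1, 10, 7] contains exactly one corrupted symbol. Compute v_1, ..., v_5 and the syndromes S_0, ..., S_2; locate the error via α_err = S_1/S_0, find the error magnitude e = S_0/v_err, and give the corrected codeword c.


S = (10, 7, 6), error at position 2, error magnitude e = 6, c = [8, 4, 1, 10, 7].

Step 1: column multipliers v_i = (∏_{j≠i}(α_i − α_j))^{−1} mod 11.
  i = 1 (α = 3): (3−4)(3−2)(3−8)(3−6) = (−1)·1·(−5)·(−3) = −15 ≡ 7, so v_1 = 7^{−1} = 8 (mod 11).
  i = 2 (α = 4): (4−3)(4−2)(4−8)(4−6) = 1·2·(−4)·(−2) = 16 ≡ 5, so v_2 = 5^{−1} = 9 (mod 11).
  i = 3 (α = 2): (2−3)(2−4)(2−8)(2−6) = (−1)·(−2)·(−6)·(−4) = 48 ≡ 4, so v_3 = 4^{−1} = 3 (mod 11).
  i = 4 (α = 8): (8−3)(8−4)(8−2)(8−6) = 5·4·6·2 = 240 ≡ 9, so v_4 = 9^{−1} = 5 (mod 11).
  i = 5 (α = 6): (6−3)(6−4)(6−2)(6−8) = 3·2·4·(−2) = −48 ≡ 7, so v_5 = 7^{−1} = 8 (mod 11).
  v = [8, 9, 3, 5, 8].
Step 2: syndromes of r = [8, 10, 1, 10, 7] (all sums mod 11).
  S_0 = Σ v_i r_i = 8·8 + 9·10 + 3·1 + 5·10 + 8·7 = 263 ≡ 10.
  S_1 = Σ v_i α_i r_i = 8·3·8 + 9·4·10 + 3·2·1 + 5·8·10 + 8·6·7 = 1294 ≡ 7.
  α_i^2 mod 11 = [9, 5, 4, 9, 3].
  S_2 = Σ v_i α_i^2 r_i = 8·9·8 + 9·5·10 + 3·4·1 + 5·9·10 + 8·3·7 = 1656 ≡ 6.
  S = (10, 7, 6) ≠ 0, so r is not a codeword (an error is present).
Step 3: locate the error. For a single error e at position i, S_ℓ = v_i·e·α_i^ℓ, so α_err = S_1/S_0.
  S_0^{−1} = 10^{−1} = 10 (mod 11), so α_err = 7·10 = 70 ≡ 4 = α_2. Error position i = 2.
  Consistency check: S_2/S_1 = 6·8 = 48 ≡ 4 = α_err ✓ (single-error assumption holds).
Step 4: error magnitude e = S_0/v_2 = S_0·∏_{j≠2}(α_2 − α_j) = 10·5 = 50 ≡ 6 (mod 11).
Step 5: correct position 2: c_2 = r_2 − e = 10 − 6 ≡ 4 (mod 11). Hence c = [8, 4, 1, 10, 7].
  Check: interpolating c through the α_i gives m(x) = 9 + 7·x (degree < 2) with m(α_i) = c_i for every i, so c is indeed a codeword.


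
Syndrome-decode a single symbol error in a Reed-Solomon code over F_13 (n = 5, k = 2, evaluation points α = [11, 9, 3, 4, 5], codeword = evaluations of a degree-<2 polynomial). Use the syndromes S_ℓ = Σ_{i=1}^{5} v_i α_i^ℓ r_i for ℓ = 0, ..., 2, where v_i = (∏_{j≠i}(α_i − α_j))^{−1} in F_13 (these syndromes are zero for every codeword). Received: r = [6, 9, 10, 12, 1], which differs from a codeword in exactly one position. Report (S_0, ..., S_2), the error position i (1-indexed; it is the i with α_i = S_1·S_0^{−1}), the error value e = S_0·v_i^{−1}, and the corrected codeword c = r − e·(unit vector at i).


S = (5, 3, 7), error at position 1, error magnitude e = 6, c = [0, 9, 10, 12, 1].

Step 1: column multipliers v_i = (∏_{j≠i}(α_i − α_j))^{−1} mod 13.
  i = 1 (α = 11): (11−9)(11−3)(11−4)(11−5) = 2·8·7·6 = 672 ≡ 9, so v_1 = 9^{−1} = 3 (mod 13).
  i = 2 (α = 9): (9−11)(9−3)(9−4)(9−5) = (−2)·6·5·4 = −240 ≡ 7, so v_2 = 7^{−1} = 2 (mod 13).
  i = 3 (α = 3): (3−11)(3−9)(3−4)(3−5) = (−8)·(−6)·(−1)·(−2) = 96 ≡ 5, so v_3 = 5^{−1} = 8 (mod 13).
  i = 4 (α = 4): (4−11)(4−9)(4−3)(4−5) = (−7)·(−5)·1·(−1) = −35 ≡ 4, so v_4 = 4^{−1} = 10 (mod 13).
  i = 5 (α = 5): (5−11)(5−9)(5−3)(5−4) = (−6)·(−4)·2·1 = 48 ≡ 9, so v_5 = 9^{−1} = 3 (mod 13).
  v = [3, 2, 8, 10, 3].
Step 2: syndromes of r = [6, 9, 10, 12, 1] (all sums mod 13).
  S_0 = Σ v_i r_i = 3·6 + 2·9 + 8·10 + 10·12 + 3·1 = 239 ≡ 5.
  S_1 = Σ v_i α_i r_i = 3·11·6 + 2·9·9 + 8·3·10 + 10·4·12 + 3·5·1 = 1095 ≡ 3.
  α_i^2 mod 13 = [4, 3, 9, 3, 12].
  S_2 = Σ v_i α_i^2 r_i = 3·4·6 + 2·3·9 + 8·9·10 + 10·3·12 + 3·12·1 = 1242 ≡ 7.
  S = (5, 3, 7) ≠ 0, so r is not a codeword (an error is present).
Step 3: locate the error. For a single error e at position i, S_ℓ = v_i·e·α_i^ℓ, so α_err = S_1/S_0.
  S_0^{−1} = 5^{−1} = 8 (mod 13), so α_err = 3·8 = 24 ≡ 11 = α_1. Error position i = 1.
  Consistency check: S_2/S_1 = 7·9 = 63 ≡ 11 = α_err ✓ (single-error assumption holds).
Step 4: error magnitude e = S_0/v_1 = S_0·∏_{j≠1}(α_1 − α_j) = 5·9 = 45 ≡ 6 (mod 13).
Step 5: correct position 1: c_1 = r_1 − e = 6 − 6 ≡ 0 (mod 13). Hence c = [0, 9, 10, 12, 1].
  Check: interpolating c through the α_i gives m(x) = 4 + 2·x (degree < 2) with m(α_i) = c_i for every i, so c is indeed a codeword.


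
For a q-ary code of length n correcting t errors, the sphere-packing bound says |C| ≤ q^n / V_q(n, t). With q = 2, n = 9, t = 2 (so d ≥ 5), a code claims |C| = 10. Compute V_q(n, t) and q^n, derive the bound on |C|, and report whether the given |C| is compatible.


V_q(n, t) = 46, q^n = 512, Hamming bound = 11, |C| = 10 ≤ bound (satisfied).

Step 1: Compute V_q(n, t) = Σ_{j=0}^2 C(n, j) (q−1)^j.
  j = 0: C(9,0)·(1)^0 = 1·1 = 1.
  j = 1: C(9,1)·(1)^1 = 9·1 = 9.
  j = 2: C(9,2)·(1)^2 = 36·1 = 36.
  V_q(n, t) = 1 + 9 + 36 = 46.
Step 2: q^n = 2^9 = 512.
Step 3: Hamming bound ⌊q^n / V_q(n,t)⌋ = ⌊512/46⌋ = 11.
Step 4: Compare |C| = 10 to 11: satisfied.
The claimed |C| lies below the Hamming bound.


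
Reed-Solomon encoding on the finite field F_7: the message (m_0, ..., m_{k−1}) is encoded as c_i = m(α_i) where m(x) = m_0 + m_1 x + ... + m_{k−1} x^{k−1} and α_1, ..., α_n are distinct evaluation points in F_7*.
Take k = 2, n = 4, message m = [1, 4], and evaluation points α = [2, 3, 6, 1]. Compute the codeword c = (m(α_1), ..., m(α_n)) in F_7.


c = [2, 6, 4, 5]

Message polynomial: m(x) = 1 + 4·x (mod 7).
For each evaluation point α_i, compute m(α_i) mod 7:
  α_1 = 2: Horner steps 4 → 2, so m(2) = 2.
  α_2 = 3: Horner steps 4 → 6, so m(3) = 6.
  α_3 = 6: Horner steps 4 → 4, so m(6) = 4.
  α_4 = 1: Horner steps 4 → 5, so m(1) = 5.
Codeword c = [2, 6, 4, 5] ∈ F_7^4.


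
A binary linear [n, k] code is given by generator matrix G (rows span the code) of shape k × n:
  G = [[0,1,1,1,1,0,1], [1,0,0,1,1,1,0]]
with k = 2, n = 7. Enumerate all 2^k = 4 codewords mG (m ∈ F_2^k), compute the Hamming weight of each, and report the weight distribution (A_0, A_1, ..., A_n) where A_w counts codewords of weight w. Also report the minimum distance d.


Weight distribution: A_0 = 1, A_4 = 1, A_5 = 2. Minimum distance d = 4.

Enumerate all 2^2 = 4 messages m ∈ F_2^2.
For each, compute codeword c = mG in F_2^7, then tally its weight.
  m = 00 → c = 0000000, weight = 0.
  m = 10 → c = 0111101, weight = 5.
  m = 01 → c = 1001110, weight = 4.
  m = 11 → c = 1110011, weight = 5.
Tally weights:
  weight 0: 1 codewords.
  weight 4: 1 codewords.
  weight 5: 2 codewords.
Minimum distance d = smallest w > 0 with A_w > 0 = 4.
Sanity: Σ A_w = 4 = 2^2 = 4 ✓.


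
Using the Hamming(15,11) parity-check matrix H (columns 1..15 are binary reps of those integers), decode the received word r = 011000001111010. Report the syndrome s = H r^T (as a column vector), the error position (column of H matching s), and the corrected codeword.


s = (1, 0, 1, 1)^T, error position = 11, corrected codeword c = 011000001101010

Compute s = H r^T mod 2 one row at a time:
  s_1 = 0 + 1 + 1 + 1 + 1 + 0 + 1 + 0 = 5 ≡ 1 (mod 2).
  s_2 = 0 + 0 + 0 + 0 + 1 + 0 + 1 + 0 = 2 ≡ 0 (mod 2).
  s_3 = 1 + 1 + 0 + 0 + 1 + 1 + 1 + 0 = 5 ≡ 1 (mod 2).
  s_4 = 0 + 1 + 0 + 0 + 1 + 1 + 0 + 0 = 3 ≡ 1 (mod 2).
s = (1, 0, 1, 1)^T — this equals column 11 of H (binary 1011), so error is at position 11.
Correct: flip bit 11 of r = 011000001111010 to get c = 011000001101010.


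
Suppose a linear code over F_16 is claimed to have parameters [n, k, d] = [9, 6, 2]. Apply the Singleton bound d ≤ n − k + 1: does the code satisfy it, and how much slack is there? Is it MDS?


Singleton RHS = n − k + 1 = 4, slack = 2, bound satisfied, not MDS.

Singleton bound: d ≤ n − k + 1.
Here n = 9, k = 6, so n − k + 1 = 4.
Given d = 2, check d ≤ 4: YES.
Slack = (n − k + 1) − d = 2.
The code is NOT MDS (slack = 2 > 0).
Description: the claimed parameters are [9, 6, 2]_16; such a code would be non-MDS.


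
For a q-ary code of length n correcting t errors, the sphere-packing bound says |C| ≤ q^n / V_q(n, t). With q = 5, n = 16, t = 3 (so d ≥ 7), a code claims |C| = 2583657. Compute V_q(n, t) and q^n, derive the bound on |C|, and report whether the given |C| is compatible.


V_q(n, t) = 37825, q^n = 152587890625, Hamming bound = 4034048, |C| = 2583657 ≤ bound (satisfied).

Step 1: Compute V_q(n, t) = Σ_{j=0}^3 C(n, j) (q−1)^j.
  j = 0: C(16,0)·(4)^0 = 1·1 = 1.
  j = 1: C(16,1)·(4)^1 = 16·4 = 64.
  j = 2: C(16,2)·(4)^2 = 120·16 = 1920.
  j = 3: C(16,3)·(4)^3 = 560·64 = 35840.
  V_q(n, t) = 1 + 64 + 1920 + 35840 = 37825.
Step 2: q^n = 5^16 = 152587890625.
Step 3: Hamming bound ⌊q^n / V_q(n,t)⌋ = ⌊152587890625/37825⌋ = 4034048.
Step 4: Compare |C| = 2583657 to 4034048: satisfied.
The claimed |C| lies below the Hamming bound.


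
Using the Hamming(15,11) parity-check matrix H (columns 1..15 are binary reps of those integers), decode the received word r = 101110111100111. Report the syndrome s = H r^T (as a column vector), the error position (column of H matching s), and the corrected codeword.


s = (0, 0, 1, 1)^T, error position = 3, corrected codeword c = 100110111100111

Compute s = H r^T mod 2 one row at a time:
  s_1 = 1 + 1 + 1 + 0 + 0 + 1 + 1 + 1 = 6 ≡ 0 (mod 2).
  s_2 = 1 + 1 + 0 + 1 + 0 + 1 + 1 + 1 = 6 ≡ 0 (mod 2).
  s_3 = 0 + 1 + 0 + 1 + 1 + 0 + 1 + 1 = 5 ≡ 1 (mod 2).
  s_4 = 1 + 1 + 1 + 1 + 1 + 0 + 1 + 1 = 7 ≡ 1 (mod 2).
s = (0, 0, 1, 1)^T — this equals column 3 of H (binary 0011), so error is at position 3.
Correct: flip bit 3 of r = 101110111100111 to get c = 100110111100111.


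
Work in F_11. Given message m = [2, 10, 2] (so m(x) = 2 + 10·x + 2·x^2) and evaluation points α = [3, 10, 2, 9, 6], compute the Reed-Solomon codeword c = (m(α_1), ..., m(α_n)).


c = [6, 5, 8, 1, 2]

Message polynomial: m(x) = 2 + 10·x + 2·x^2 (mod 11).
For each evaluation point α_i, compute m(α_i) mod 11:
  α_1 = 3: Horner steps 2 → 5 → 6, so m(3) = 6.
  α_2 = 10: Horner steps 2 → 8 → 5, so m(10) = 5.
  α_3 = 2: Horner steps 2 → 3 → 8, so m(2) = 8.
  α_4 = 9: Horner steps 2 → 6 → 1, so m(9) = 1.
  α_5 = 6: Horner steps 2 → 0 → 2, so m(6) = 2.
Codeword c = [6, 5, 8, 1, 2] ∈ F_11^5.


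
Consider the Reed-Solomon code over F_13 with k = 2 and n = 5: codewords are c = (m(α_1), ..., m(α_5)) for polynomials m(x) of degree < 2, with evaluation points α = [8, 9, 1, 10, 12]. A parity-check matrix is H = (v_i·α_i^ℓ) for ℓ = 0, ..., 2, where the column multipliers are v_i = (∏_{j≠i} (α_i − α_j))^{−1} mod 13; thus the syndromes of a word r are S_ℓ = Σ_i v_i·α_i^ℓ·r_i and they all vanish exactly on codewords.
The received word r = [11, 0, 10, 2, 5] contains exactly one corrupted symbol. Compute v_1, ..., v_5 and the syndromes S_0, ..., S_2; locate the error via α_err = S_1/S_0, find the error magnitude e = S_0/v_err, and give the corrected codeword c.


S = (3, 10, 3), error at position 5, error magnitude e = 12, c = [11, 0, 10, 2, 6].

Step 1: column multipliers v_i = (∏_{j≠i}(α_i − α_j))^{−1} mod 13.
  i = 1 (α = 8): (8−9)(8−1)(8−10)(8−12) = (−1)·7·(−2)·(−4) = −56 ≡ 9, so v_1 = 9^{−1} = 3 (mod 13).
  i = 2 (α = 9): (9−8)(9−1)(9−10)(9−12) = 1·8·(−1)·(−3) = 24 ≡ 11, so v_2 = 11^{−1} = 6 (mod 13).
  i = 3 (α = 1): (1−8)(1−9)(1−10)(1−12) = (−7)·(−8)·(−9)·(−11) = 5544 ≡ 6, so v_3 = 6^{−1} = 11 (mod 13).
  i = 4 (α = 10): (10−8)(10−9)(10−1)(10−12) = 2·1·9·(−2) = −36 ≡ 3, so v_4 = 3^{−1} = 9 (mod 13).
  i = 5 (α = 12): (12−8)(12−9)(12−1)(12−10) = 4·3·11·2 = 264 ≡ 4, so v_5 = 4^{−1} = 10 (mod 13).
  v = [3, 6, 11, 9, 10].
Step 2: syndromes of r = [11, 0, 10, 2, 5] (all sums mod 13).
  S_0 = Σ v_i r_i = 3·11 + 6·0 + 11·10 + 9·2 + 10·5 = 211 ≡ 3.
  S_1 = Σ v_i α_i r_i = 3·8·11 + 6·9·0 + 11·1·10 + 9·10·2 + 10·12·5 = 1154 ≡ 10.
  α_i^2 mod 13 = [12, 3, 1, 9, 1].
  S_2 = Σ v_i α_i^2 r_i = 3·12·11 + 6·3·0 + 11·1·10 + 9·9·2 + 10·1·5 = 718 ≡ 3.
  S = (3, 10, 3) ≠ 0, so r is not a codeword (an error is present).
Step 3: locate the error. For a single error e at position i, S_ℓ = v_i·e·α_i^ℓ, so α_err = S_1/S_0.
  S_0^{−1} = 3^{−1} = 9 (mod 13), so α_err = 10·9 = 90 ≡ 12 = α_5. Error position i = 5.
  Consistency check: S_2/S_1 = 3·4 = 12 ≡ 12 = α_err ✓ (single-error assumption holds).
Step 4: error magnitude e = S_0/v_5 = S_0·∏_{j≠5}(α_5 − α_j) = 3·4 = 12 ≡ 12 (mod 13).
Step 5: correct position 5: c_5 = r_5 − e = 5 − 12 ≡ 6 (mod 13). Hence c = [11, 0, 10, 2, 6].
  Check: interpolating c through the α_i gives m(x) = 8 + 2·x (degree < 2) with m(α_i) = c_i for every i, so c is indeed a codeword.


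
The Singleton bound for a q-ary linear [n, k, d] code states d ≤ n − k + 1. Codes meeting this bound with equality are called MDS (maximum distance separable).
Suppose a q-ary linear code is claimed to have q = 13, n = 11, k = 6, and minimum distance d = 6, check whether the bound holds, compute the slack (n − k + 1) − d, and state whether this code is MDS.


Singleton RHS = n − k + 1 = 6, slack = 0, bound satisfied, MDS.

Singleton bound: d ≤ n − k + 1.
Here n = 11, k = 6, so n − k + 1 = 6.
Given d = 6, check d ≤ 6: YES.
Slack = (n − k + 1) − d = 0.
The code is MDS (slack = 0).
Description: the claimed parameters are [11, 6, 6]_13; such a code would be MDS (meets Singleton bound).


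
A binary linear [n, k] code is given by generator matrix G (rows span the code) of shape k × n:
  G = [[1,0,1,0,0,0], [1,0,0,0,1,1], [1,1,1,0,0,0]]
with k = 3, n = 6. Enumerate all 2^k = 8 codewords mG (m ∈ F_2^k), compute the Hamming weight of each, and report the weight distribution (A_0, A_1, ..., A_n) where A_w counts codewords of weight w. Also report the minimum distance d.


Weight distribution: A_0 = 1, A_1 = 1, A_2 = 1, A_3 = 3, A_4 = 2. Minimum distance d = 1.

Enumerate all 2^3 = 8 messages m ∈ F_2^3.
For each, compute codeword c = mG in F_2^6, then tally its weight.
  m = 000 → c = 000000, weight = 0.
  m = 100 → c = 101000, weight = 2.
  m = 010 → c = 100011, weight = 3.
  m = 110 → c = 001011, weight = 3.
  m = 001 → c = 111000, weight = 3.
  m = 101 → c = 010000, weight = 1.
  m = 011 → c = 011011, weight = 4.
  m = 111 → c = 110011, weight = 4.
Tally weights:
  weight 0: 1 codewords.
  weight 1: 1 codewords.
  weight 2: 1 codewords.
  weight 3: 3 codewords.
  weight 4: 2 codewords.
Minimum distance d = smallest w > 0 with A_w > 0 = 1.
Sanity: Σ A_w = 8 = 2^3 = 8 ✓.


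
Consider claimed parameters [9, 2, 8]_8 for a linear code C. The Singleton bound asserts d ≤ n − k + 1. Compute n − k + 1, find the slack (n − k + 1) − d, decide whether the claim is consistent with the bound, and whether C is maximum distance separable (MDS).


Singleton RHS = n − k + 1 = 8, slack = 0, bound satisfied, MDS.

Singleton bound: d ≤ n − k + 1.
Here n = 9, k = 2, so n − k + 1 = 8.
Given d = 8, check d ≤ 8: YES.
Slack = (n − k + 1) − d = 0.
The code is MDS (slack = 0).
Description: the claimed parameters are [9, 2, 8]_8; such a code would be MDS (meets Singleton bound).


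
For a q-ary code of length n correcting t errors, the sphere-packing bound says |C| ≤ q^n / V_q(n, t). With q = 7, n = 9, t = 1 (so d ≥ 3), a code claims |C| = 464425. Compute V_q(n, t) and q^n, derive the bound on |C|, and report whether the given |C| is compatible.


V_q(n, t) = 55, q^n = 40353607, Hamming bound = 733701, |C| = 464425 ≤ bound (satisfied).

Step 1: Compute V_q(n, t) = Σ_{j=0}^1 C(n, j) (q−1)^j.
  j = 0: C(9,0)·(6)^0 = 1·1 = 1.
  j = 1: C(9,1)·(6)^1 = 9·6 = 54.
  V_q(n, t) = 1 + 54 = 55.
Step 2: q^n = 7^9 = 40353607.
Step 3: Hamming bound ⌊q^n / V_q(n,t)⌋ = ⌊40353607/55⌋ = 733701.
Step 4: Compare |C| = 464425 to 733701: satisfied.
The claimed |C| lies below the Hamming bound.


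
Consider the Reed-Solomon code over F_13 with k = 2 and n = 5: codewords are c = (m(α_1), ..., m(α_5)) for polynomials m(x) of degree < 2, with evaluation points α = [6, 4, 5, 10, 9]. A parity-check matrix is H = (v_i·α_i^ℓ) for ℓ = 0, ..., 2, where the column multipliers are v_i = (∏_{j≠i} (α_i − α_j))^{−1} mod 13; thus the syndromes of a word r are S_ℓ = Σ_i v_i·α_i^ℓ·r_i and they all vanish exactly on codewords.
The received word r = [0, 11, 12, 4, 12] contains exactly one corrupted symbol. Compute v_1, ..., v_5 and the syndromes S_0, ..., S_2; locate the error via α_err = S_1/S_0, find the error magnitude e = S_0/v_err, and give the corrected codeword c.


S = (7, 11, 8), error at position 5, error magnitude e = 9, c = [0, 11, 12, 4, 3].

Step 1: column multipliers v_i = (∏_{j≠i}(α_i − α_j))^{−1} mod 13.
  i = 1 (α = 6): (6−4)(6−5)(6−10)(6−9) = 2·1·(−4)·(−3) = 24 ≡ 11, so v_1 = 11^{−1} = 6 (mod 13).
  i = 2 (α = 4): (4−6)(4−5)(4−10)(4−9) = (−2)·(−1)·(−6)·(−5) = 60 ≡ 8, so v_2 = 8^{−1} = 5 (mod 13).
  i = 3 (α = 5): (5−6)(5−4)(5−10)(5−9) = (−1)·1·(−5)·(−4) = −20 ≡ 6, so v_3 = 6^{−1} = 11 (mod 13).
  i = 4 (α = 10): (10−6)(10−4)(10−5)(10−9) = 4·6·5·1 = 120 ≡ 3, so v_4 = 3^{−1} = 9 (mod 13).
  i = 5 (α = 9): (9−6)(9−4)(9−5)(9−10) = 3·5·4·(−1) = −60 ≡ 5, so v_5 = 5^{−1} = 8 (mod 13).
  v = [6, 5, 11, 9, 8].
Step 2: syndromes of r = [0, 11, 12, 4, 12] (all sums mod 13).
  S_0 = Σ v_i r_i = 6·0 + 5·11 + 11·12 + 9·4 + 8·12 = 319 ≡ 7.
  S_1 = Σ v_i α_i r_i = 6·6·0 + 5·4·11 + 11·5·12 + 9·10·4 + 8·9·12 = 2104 ≡ 11.
  α_i^2 mod 13 = [10, 3, 12, 9, 3].
  S_2 = Σ v_i α_i^2 r_i = 6·10·0 + 5·3·11 + 11·12·12 + 9·9·4 + 8·3·12 = 2361 ≡ 8.
  S = (7, 11, 8) ≠ 0, so r is not a codeword (an error is present).
Step 3: locate the error. For a single error e at position i, S_ℓ = v_i·e·α_i^ℓ, so α_err = S_1/S_0.
  S_0^{−1} = 7^{−1} = 2 (mod 13), so α_err = 11·2 = 22 ≡ 9 = α_5. Error position i = 5.
  Consistency check: S_2/S_1 = 8·6 = 48 ≡ 9 = α_err ✓ (single-error assumption holds).
Step 4: error magnitude e = S_0/v_5 = S_0·∏_{j≠5}(α_5 − α_j) = 7·5 = 35 ≡ 9 (mod 13).
Step 5: correct position 5: c_5 = r_5 − e = 12 − 9 ≡ 3 (mod 13). Hence c = [0, 11, 12, 4, 3].
  Check: interpolating c through the α_i gives m(x) = 7 + 1·x (degree < 2) with m(α_i) = c_i for every i, so c is indeed a codeword.


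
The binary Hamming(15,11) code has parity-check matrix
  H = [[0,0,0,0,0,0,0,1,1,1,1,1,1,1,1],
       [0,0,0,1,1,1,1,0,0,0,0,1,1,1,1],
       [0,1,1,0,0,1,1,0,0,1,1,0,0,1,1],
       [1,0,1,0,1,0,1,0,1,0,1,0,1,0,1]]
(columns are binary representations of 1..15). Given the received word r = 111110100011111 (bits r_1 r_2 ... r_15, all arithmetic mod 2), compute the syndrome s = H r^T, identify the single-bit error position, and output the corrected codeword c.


s = (1, 1, 0, 1)^T, error position = 13, corrected codeword c = 111110100011011

Compute s = H r^T mod 2 one row at a time:
  s_1 = 0 + 0 + 0 + 1 + 1 + 1 + 1 + 1 = 5 ≡ 1 (mod 2).
  s_2 = 1 + 1 + 0 + 1 + 1 + 1 + 1 + 1 = 7 ≡ 1 (mod 2).
  s_3 = 1 + 1 + 0 + 1 + 0 + 1 + 1 + 1 = 6 ≡ 0 (mod 2).
  s_4 = 1 + 1 + 1 + 1 + 0 + 1 + 1 + 1 = 7 ≡ 1 (mod 2).
s = (1, 1, 0, 1)^T — this equals column 13 of H (binary 1101), so error is at position 13.
Correct: flip bit 13 of r = 111110100011111 to get c = 111110100011011.


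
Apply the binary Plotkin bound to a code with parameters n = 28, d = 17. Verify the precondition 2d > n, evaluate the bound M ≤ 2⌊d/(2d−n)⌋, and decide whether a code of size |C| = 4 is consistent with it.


Plotkin bound M ≤ 4; given |C| = 4 ≤ bound (satisfied).

Check applicability: 2d = 34, n = 28.
2d − n = 6 > 0, so Plotkin applies.
Compute d/(2d−n) = 17/6 ≈ 2.8333.
⌊d/(2d−n)⌋ = 2.
Plotkin bound: M ≤ 2·2 = 4.
Given |C| = 4, check: satisfied.
This |C| is at the Plotkin bound.


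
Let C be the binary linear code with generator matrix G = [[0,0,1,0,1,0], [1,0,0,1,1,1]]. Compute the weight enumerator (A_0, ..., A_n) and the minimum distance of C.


Weight distribution: A_0 = 1, A_2 = 1, A_4 = 2. Minimum distance d = 2.

Enumerate all 2^2 = 4 messages m ∈ F_2^2.
For each, compute codeword c = mG in F_2^6, then tally its weight.
  m = 00 → c = 000000, weight = 0.
  m = 10 → c = 001010, weight = 2.
  m = 01 → c = 100111, weight = 4.
  m = 11 → c = 101101, weight = 4.
Tally weights:
  weight 0: 1 codewords.
  weight 2: 1 codewords.
  weight 4: 2 codewords.
Minimum distance d = smallest w > 0 with A_w > 0 = 2.
Sanity: Σ A_w = 4 = 2^2 = 4 ✓.


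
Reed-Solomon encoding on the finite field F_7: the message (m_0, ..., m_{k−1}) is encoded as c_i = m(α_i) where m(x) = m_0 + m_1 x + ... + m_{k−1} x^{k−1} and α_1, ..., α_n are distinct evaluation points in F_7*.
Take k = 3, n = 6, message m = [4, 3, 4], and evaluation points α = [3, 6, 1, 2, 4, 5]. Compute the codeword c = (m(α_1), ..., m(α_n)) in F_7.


c = [0, 5, 4, 5, 3, 0]

Message polynomial: m(x) = 4 + 3·x + 4·x^2 (mod 7).
For each evaluation point α_i, compute m(α_i) mod 7:
  α_1 = 3: Horner steps 4 → 1 → 0, so m(3) = 0.
  α_2 = 6: Horner steps 4 → 6 → 5, so m(6) = 5.
  α_3 = 1: Horner steps 4 → 0 → 4, so m(1) = 4.
  α_4 = 2: Horner steps 4 → 4 → 5, so m(2) = 5.
  α_5 = 4: Horner steps 4 → 5 → 3, so m(4) = 3.
  α_6 = 5: Horner steps 4 → 2 → 0, so m(5) = 0.
Codeword c = [0, 5, 4, 5, 3, 0] ∈ F_7^6.


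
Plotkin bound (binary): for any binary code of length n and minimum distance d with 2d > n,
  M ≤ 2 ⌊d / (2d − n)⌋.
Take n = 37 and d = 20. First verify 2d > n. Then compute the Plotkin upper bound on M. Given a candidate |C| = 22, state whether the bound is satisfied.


Plotkin bound M ≤ 12; given |C| = 22 > bound (violated).

Check applicability: 2d = 40, n = 37.
2d − n = 3 > 0, so Plotkin applies.
Compute d/(2d−n) = 20/3 ≈ 6.6667.
⌊d/(2d−n)⌋ = 6.
Plotkin bound: M ≤ 2·6 = 12.
Given |C| = 22, check: VIOLATED.
This |C| is above the Plotkin bound, so no binary code with n = 37, d = 20 and 22 codewords exists.


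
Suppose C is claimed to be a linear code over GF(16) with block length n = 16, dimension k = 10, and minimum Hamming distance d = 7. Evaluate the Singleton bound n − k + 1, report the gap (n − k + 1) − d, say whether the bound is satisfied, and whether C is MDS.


Singleton RHS = n − k + 1 = 7, slack = 0, bound satisfied, MDS.

Singleton bound: d ≤ n − k + 1.
Here n = 16, k = 10, so n − k + 1 = 7.
Given d = 7, check d ≤ 7: YES.
Slack = (n − k + 1) − d = 0.
The code is MDS (slack = 0).
Description: the claimed parameters are [16, 10, 7]_16; such a code would be MDS (meets Singleton bound).


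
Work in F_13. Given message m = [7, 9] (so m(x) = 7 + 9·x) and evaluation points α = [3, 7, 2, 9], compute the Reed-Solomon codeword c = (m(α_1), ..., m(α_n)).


c = [8, 5, 12, 10]

Message polynomial: m(x) = 7 + 9·x (mod 13).
For each evaluation point α_i, compute m(α_i) mod 13:
  α_1 = 3: Horner steps 9 → 8, so m(3) = 8.
  α_2 = 7: Horner steps 9 → 5, so m(7) = 5.
  α_3 = 2: Horner steps 9 → 12, so m(2) = 12.
  α_4 = 9: Horner steps 9 → 10, so m(9) = 10.
Codeword c = [8, 5, 12, 10] ∈ F_13^4.


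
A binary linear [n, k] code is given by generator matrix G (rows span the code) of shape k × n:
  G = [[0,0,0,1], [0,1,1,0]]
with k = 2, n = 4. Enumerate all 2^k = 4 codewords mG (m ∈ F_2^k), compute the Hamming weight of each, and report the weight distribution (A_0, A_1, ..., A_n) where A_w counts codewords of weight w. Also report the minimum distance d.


Weight distribution: A_0 = 1, A_1 = 1, A_2 = 1, A_3 = 1. Minimum distance d = 1.

Enumerate all 2^2 = 4 messages m ∈ F_2^2.
For each, compute codeword c = mG in F_2^4, then tally its weight.
  m = 00 → c = 0000, weight = 0.
  m = 10 → c = 0001, weight = 1.
  m = 01 → c = 0110, weight = 2.
  m = 11 → c = 0111, weight = 3.
Tally weights:
  weight 0: 1 codewords.
  weight 1: 1 codewords.
  weight 2: 1 codewords.
  weight 3: 1 codewords.
Minimum distance d = smallest w > 0 with A_w > 0 = 1.
Sanity: Σ A_w = 4 = 2^2 = 4 ✓.


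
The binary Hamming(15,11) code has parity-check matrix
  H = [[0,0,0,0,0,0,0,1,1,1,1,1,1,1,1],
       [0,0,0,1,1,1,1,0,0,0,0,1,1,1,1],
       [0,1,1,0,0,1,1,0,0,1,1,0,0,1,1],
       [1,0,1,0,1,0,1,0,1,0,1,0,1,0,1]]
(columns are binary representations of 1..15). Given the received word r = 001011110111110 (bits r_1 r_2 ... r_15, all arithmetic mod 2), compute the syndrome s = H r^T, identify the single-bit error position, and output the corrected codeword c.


s = (0, 0, 0, 1)^T, error position = 1, corrected codeword c = 101011110111110

Compute s = H r^T mod 2 one row at a time:
  s_1 = 1 + 0 + 1 + 1 + 1 + 1 + 1 + 0 = 6 ≡ 0 (mod 2).
  s_2 = 0 + 1 + 1 + 1 + 1 + 1 + 1 + 0 = 6 ≡ 0 (mod 2).
  s_3 = 0 + 1 + 1 + 1 + 1 + 1 + 1 + 0 = 6 ≡ 0 (mod 2).
  s_4 = 0 + 1 + 1 + 1 + 0 + 1 + 1 + 0 = 5 ≡ 1 (mod 2).
s = (0, 0, 0, 1)^T — this equals column 1 of H (binary 0001), so error is at position 1.
Correct: flip bit 1 of r = 001011110111110 to get c = 101011110111110.


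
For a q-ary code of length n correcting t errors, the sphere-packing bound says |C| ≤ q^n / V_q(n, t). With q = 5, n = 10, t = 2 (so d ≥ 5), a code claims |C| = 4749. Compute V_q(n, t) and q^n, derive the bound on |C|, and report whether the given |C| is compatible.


V_q(n, t) = 761, q^n = 9765625, Hamming bound = 12832, |C| = 4749 ≤ bound (satisfied).

Step 1: Compute V_q(n, t) = Σ_{j=0}^2 C(n, j) (q−1)^j.
  j = 0: C(10,0)·(4)^0 = 1·1 = 1.
  j = 1: C(10,1)·(4)^1 = 10·4 = 40.
  j = 2: C(10,2)·(4)^2 = 45·16 = 720.
  V_q(n, t) = 1 + 40 + 720 = 761.
Step 2: q^n = 5^10 = 9765625.
Step 3: Hamming bound ⌊q^n / V_q(n,t)⌋ = ⌊9765625/761⌋ = 12832.
Step 4: Compare |C| = 4749 to 12832: satisfied.
The claimed |C| lies below the Hamming bound.


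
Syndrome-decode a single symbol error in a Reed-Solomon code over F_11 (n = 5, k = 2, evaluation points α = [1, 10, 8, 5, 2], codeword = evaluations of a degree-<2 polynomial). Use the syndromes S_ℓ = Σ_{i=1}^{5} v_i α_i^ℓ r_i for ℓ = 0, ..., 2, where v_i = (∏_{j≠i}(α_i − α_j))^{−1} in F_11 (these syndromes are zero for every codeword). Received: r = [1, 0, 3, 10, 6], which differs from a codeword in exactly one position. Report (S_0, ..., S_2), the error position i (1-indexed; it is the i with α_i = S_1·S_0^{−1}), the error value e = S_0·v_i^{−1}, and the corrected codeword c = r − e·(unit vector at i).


S = (4, 7, 4), error at position 2, error magnitude e = 9, c = [1, 2, 3, 10, 6].

Step 1: column multipliers v_i = (∏_{j≠i}(α_i − α_j))^{−1} mod 11.
  i = 1 (α = 1): (1−10)(1−8)(1−5)(1−2) = (−9)·(−7)·(−4)·(−1) = 252 ≡ 10, so v_1 = 10^{−1} = 10 (mod 11).
  i = 2 (α = 10): (10−1)(10−8)(10−5)(10−2) = 9·2·5·8 = 720 ≡ 5, so v_2 = 5^{−1} = 9 (mod 11).
  i = 3 (α = 8): (8−1)(8−10)(8−5)(8−2) = 7·(−2)·3·6 = −252 ≡ 1, so v_3 = 1^{−1} = 1 (mod 11).
  i = 4 (α = 5): (5−1)(5−10)(5−8)(5−2) = 4·(−5)·(−3)·3 = 180 ≡ 4, so v_4 = 4^{−1} = 3 (mod 11).
  i = 5 (α = 2): (2−1)(2−10)(2−8)(2−5) = 1·(−8)·(−6)·(−3) = −144 ≡ 10, so v_5 = 10^{−1} = 10 (mod 11).
  v = [10, 9, 1, 3, 10].
Step 2: syndromes of r = [1, 0, 3, 10, 6] (all sums mod 11).
  S_0 = Σ v_i r_i = 10·1 + 9·0 + 1·3 + 3·10 + 10·6 = 103 ≡ 4.
  S_1 = Σ v_i α_i r_i = 10·1·1 + 9·10·0 + 1·8·3 + 3·5·10 + 10·2·6 = 304 ≡ 7.
  α_i^2 mod 11 = [1, 1, 9, 3, 4].
  S_2 = Σ v_i α_i^2 r_i = 10·1·1 + 9·1·0 + 1·9·3 + 3·3·10 + 10·4·6 = 367 ≡ 4.
  S = (4, 7, 4) ≠ 0, so r is not a codeword (an error is present).
Step 3: locate the error. For a single error e at position i, S_ℓ = v_i·e·α_i^ℓ, so α_err = S_1/S_0.
  S_0^{−1} = 4^{−1} = 3 (mod 11), so α_err = 7·3 = 21 ≡ 10 = α_2. Error position i = 2.
  Consistency check: S_2/S_1 = 4·8 = 32 ≡ 10 = α_err ✓ (single-error assumption holds).
Step 4: error magnitude e = S_0/v_2 = S_0·∏_{j≠2}(α_2 − α_j) = 4·5 = 20 ≡ 9 (mod 11).
Step 5: correct position 2: c_2 = r_2 − e = 0 − 9 ≡ 2 (mod 11). Hence c = [1, 2, 3, 10, 6].
  Check: interpolating c through the α_i gives m(x) = 7 + 5·x (degree < 2) with m(α_i) = c_i for every i, so c is indeed a codeword.
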